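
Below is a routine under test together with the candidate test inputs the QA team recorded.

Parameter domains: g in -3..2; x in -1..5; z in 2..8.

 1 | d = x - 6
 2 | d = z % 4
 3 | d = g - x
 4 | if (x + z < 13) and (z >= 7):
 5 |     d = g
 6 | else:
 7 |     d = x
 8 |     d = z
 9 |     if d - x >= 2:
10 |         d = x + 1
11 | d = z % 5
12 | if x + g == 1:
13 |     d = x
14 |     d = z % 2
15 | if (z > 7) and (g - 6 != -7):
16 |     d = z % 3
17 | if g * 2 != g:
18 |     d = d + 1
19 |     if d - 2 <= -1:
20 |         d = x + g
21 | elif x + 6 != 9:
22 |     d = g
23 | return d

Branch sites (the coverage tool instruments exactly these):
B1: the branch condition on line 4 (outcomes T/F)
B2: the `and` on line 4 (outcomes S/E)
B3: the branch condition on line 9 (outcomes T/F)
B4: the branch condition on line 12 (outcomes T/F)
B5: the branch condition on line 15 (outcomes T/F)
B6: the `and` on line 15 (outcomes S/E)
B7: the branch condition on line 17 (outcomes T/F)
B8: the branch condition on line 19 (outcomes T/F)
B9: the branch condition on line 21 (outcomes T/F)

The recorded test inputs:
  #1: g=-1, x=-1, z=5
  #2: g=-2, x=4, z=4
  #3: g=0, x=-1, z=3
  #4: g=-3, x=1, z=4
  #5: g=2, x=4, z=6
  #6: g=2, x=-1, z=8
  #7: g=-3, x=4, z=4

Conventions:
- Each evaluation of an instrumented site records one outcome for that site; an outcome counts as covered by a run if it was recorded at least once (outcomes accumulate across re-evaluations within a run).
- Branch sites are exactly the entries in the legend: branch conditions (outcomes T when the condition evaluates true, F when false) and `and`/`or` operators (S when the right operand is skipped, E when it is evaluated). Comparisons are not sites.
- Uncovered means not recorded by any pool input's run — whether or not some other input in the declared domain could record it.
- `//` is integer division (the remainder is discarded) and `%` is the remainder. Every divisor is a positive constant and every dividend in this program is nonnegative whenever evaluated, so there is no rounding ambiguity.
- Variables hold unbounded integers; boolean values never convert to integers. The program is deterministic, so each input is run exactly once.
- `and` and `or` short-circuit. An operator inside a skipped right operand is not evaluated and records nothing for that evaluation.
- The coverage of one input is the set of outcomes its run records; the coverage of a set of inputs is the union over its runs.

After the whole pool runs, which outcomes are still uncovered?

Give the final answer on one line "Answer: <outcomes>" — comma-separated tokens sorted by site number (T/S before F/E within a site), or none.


input #1 (g=-1, x=-1, z=5): events B2->E, B1->F, B3->T, B4->F, B6->S, B5->F, B7->T, B8->T; covers B1=F, B2=E, B3=T, B4=F, B5=F, B6=S, B7=T, B8=T
input #2 (g=-2, x=4, z=4): events B2->E, B1->F, B3->F, B4->F, B6->S, B5->F, B7->T, B8->F; covers B1=F, B2=E, B3=F, B4=F, B5=F, B6=S, B7=T, B8=F
input #3 (g=0, x=-1, z=3): events B2->E, B1->F, B3->T, B4->F, B6->S, B5->F, B7->F, B9->T; covers B1=F, B2=E, B3=T, B4=F, B5=F, B6=S, B7=F, B9=T
input #4 (g=-3, x=1, z=4): events B2->E, B1->F, B3->T, B4->F, B6->S, B5->F, B7->T, B8->F; covers B1=F, B2=E, B3=T, B4=F, B5=F, B6=S, B7=T, B8=F
input #5 (g=2, x=4, z=6): events B2->E, B1->F, B3->T, B4->F, B6->S, B5->F, B7->T, B8->F; covers B1=F, B2=E, B3=T, B4=F, B5=F, B6=S, B7=T, B8=F
input #6 (g=2, x=-1, z=8): events B2->E, B1->T, B4->T, B6->E, B5->T, B7->T, B8->F; covers B1=T, B2=E, B4=T, B5=T, B6=E, B7=T, B8=F
input #7 (g=-3, x=4, z=4): events B2->E, B1->F, B3->F, B4->T, B6->S, B5->F, B7->T, B8->T; covers B1=F, B2=E, B3=F, B4=T, B5=F, B6=S, B7=T, B8=T
union over the pool: B1=T, B1=F, B2=E, B3=T, B3=F, B4=T, B4=F, B5=T, B5=F, B6=S, B6=E, B7=T, B7=F, B8=T, B8=F, B9=T
uncovered (2 of 18): B2=S, B9=F
Answer: B2=S, B9=F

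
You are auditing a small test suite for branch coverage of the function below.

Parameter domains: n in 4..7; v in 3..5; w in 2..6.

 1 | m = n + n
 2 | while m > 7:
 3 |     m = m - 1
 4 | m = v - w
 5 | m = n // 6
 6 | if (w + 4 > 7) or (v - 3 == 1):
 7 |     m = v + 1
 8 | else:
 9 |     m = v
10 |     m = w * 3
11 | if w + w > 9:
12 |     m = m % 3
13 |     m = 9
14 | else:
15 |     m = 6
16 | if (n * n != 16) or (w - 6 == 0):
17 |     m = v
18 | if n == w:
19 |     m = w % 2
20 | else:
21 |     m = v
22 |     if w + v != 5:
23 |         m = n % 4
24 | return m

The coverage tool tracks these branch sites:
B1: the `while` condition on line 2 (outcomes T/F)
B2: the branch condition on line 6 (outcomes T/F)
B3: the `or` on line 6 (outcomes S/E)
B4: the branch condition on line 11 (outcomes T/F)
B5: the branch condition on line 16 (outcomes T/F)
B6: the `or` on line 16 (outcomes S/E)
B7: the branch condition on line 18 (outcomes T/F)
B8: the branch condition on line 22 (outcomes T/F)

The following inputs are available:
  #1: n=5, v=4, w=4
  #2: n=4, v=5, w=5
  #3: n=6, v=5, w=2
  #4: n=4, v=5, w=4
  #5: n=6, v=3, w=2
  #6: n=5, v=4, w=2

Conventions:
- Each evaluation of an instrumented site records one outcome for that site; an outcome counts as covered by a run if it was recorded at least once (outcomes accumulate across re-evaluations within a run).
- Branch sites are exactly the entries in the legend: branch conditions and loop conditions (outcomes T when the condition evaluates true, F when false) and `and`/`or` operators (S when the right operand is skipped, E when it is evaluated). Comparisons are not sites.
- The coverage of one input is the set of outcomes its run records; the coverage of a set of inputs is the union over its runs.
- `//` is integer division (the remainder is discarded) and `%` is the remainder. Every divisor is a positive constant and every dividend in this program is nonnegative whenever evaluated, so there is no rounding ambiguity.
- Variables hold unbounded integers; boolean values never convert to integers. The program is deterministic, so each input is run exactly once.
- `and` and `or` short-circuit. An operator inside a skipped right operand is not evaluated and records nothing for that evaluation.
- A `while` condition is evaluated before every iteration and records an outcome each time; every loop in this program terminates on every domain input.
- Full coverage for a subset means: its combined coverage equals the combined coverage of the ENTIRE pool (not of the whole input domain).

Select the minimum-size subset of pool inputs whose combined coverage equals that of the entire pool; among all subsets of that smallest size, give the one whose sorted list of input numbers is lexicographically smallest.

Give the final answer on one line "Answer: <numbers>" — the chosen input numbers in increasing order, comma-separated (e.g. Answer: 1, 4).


run #1 (n=5, v=4, w=4) runs B1->T, B1->T, B1->T, B1->F, B3->S, B2->T, B4->F, B6->S, B5->T, B7->F, B8->T; records B1=T, B1=F, B2=T, B3=S, B4=F, B5=T, B6=S, B7=F, B8=T
run #2 (n=4, v=5, w=5) runs B1->T, B1->F, B3->S, B2->T, B4->T, B6->E, B5->F, B7->F, B8->T; records B1=T, B1=F, B2=T, B3=S, B4=T, B5=F, B6=E, B7=F, B8=T
run #3 (n=6, v=5, w=2) runs B1->T, B1->T, B1->T, B1->T, B1->T, B1->F, B3->E, B2->F, B4->F, B6->S, B5->T, B7->F, B8->T; records B1=T, B1=F, B2=F, B3=E, B4=F, B5=T, B6=S, B7=F, B8=T
run #4 (n=4, v=5, w=4) runs B1->T, B1->F, B3->S, B2->T, B4->F, B6->E, B5->F, B7->T; records B1=T, B1=F, B2=T, B3=S, B4=F, B5=F, B6=E, B7=T
run #5 (n=6, v=3, w=2) runs B1->T, B1->T, B1->T, B1->T, B1->T, B1->F, B3->E, B2->F, B4->F, B6->S, B5->T, B7->F, B8->F; records B1=T, B1=F, B2=F, B3=E, B4=F, B5=T, B6=S, B7=F, B8=F
run #6 (n=5, v=4, w=2) runs B1->T, B1->T, B1->T, B1->F, B3->E, B2->T, B4->F, B6->S, B5->T, B7->F, B8->T; records B1=T, B1=F, B2=T, B3=E, B4=F, B5=T, B6=S, B7=F, B8=T
the full pool covers 16 outcomes: B1=T, B1=F, B2=T, B2=F, B3=S, B3=E, B4=T, B4=F, B5=T, B5=F, B6=S, B6=E, B7=T, B7=F, B8=T, B8=F
checked all size-1 subsets: none covers 16 outcomes (max 9/16)
checked all size-2 subsets: none covers 16 outcomes (max 15/16)
inputs {2, 4, 5} (size 3) cover everything; no size-3 subset with a lexicographically smaller index list covers all 16
Answer: 2, 4, 5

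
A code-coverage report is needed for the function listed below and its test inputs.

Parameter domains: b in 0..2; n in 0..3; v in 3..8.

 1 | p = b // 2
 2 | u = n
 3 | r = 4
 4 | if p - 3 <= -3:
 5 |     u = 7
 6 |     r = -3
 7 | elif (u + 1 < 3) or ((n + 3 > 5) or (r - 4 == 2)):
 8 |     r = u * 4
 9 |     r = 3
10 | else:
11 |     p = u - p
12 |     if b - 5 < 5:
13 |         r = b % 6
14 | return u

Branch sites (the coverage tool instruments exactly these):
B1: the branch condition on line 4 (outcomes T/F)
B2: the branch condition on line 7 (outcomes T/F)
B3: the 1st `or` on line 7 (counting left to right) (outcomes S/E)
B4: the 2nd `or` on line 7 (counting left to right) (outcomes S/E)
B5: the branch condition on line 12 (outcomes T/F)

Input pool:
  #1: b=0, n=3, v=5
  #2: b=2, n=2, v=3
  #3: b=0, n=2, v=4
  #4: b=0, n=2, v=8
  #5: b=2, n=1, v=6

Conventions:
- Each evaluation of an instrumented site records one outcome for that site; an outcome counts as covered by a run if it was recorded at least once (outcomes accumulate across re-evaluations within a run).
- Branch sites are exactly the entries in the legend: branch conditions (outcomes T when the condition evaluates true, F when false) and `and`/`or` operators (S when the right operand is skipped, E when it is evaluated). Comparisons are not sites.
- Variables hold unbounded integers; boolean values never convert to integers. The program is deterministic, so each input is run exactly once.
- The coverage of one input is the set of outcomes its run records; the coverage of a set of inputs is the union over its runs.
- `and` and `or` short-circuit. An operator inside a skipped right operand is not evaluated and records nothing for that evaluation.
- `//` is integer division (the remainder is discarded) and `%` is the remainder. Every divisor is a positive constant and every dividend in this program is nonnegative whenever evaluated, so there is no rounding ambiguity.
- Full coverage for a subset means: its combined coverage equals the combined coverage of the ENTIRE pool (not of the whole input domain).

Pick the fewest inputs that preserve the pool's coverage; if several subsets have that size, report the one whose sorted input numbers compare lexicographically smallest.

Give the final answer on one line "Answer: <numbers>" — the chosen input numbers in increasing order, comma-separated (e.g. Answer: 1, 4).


#1 (b=0, n=3, v=5) -> covered: B1=T
#2 (b=2, n=2, v=3) -> covered: B1=F, B2=F, B3=E, B4=E, B5=T
#3 (b=0, n=2, v=4) -> covered: B1=T
#4 (b=0, n=2, v=8) -> covered: B1=T
#5 (b=2, n=1, v=6) -> covered: B1=F, B2=T, B3=S
the full pool covers 8 outcomes: B1=T, B1=F, B2=T, B2=F, B3=S, B3=E, B4=E, B5=T
size 1 is not enough: best union over all size-1 subsets is 5/8
size 2 is not enough: best union over all size-2 subsets is 7/8
at size 3, {1, 2, 5} reaches all 8 outcomes; every lexicographically earlier size-3 subset fails
Answer: 1, 2, 5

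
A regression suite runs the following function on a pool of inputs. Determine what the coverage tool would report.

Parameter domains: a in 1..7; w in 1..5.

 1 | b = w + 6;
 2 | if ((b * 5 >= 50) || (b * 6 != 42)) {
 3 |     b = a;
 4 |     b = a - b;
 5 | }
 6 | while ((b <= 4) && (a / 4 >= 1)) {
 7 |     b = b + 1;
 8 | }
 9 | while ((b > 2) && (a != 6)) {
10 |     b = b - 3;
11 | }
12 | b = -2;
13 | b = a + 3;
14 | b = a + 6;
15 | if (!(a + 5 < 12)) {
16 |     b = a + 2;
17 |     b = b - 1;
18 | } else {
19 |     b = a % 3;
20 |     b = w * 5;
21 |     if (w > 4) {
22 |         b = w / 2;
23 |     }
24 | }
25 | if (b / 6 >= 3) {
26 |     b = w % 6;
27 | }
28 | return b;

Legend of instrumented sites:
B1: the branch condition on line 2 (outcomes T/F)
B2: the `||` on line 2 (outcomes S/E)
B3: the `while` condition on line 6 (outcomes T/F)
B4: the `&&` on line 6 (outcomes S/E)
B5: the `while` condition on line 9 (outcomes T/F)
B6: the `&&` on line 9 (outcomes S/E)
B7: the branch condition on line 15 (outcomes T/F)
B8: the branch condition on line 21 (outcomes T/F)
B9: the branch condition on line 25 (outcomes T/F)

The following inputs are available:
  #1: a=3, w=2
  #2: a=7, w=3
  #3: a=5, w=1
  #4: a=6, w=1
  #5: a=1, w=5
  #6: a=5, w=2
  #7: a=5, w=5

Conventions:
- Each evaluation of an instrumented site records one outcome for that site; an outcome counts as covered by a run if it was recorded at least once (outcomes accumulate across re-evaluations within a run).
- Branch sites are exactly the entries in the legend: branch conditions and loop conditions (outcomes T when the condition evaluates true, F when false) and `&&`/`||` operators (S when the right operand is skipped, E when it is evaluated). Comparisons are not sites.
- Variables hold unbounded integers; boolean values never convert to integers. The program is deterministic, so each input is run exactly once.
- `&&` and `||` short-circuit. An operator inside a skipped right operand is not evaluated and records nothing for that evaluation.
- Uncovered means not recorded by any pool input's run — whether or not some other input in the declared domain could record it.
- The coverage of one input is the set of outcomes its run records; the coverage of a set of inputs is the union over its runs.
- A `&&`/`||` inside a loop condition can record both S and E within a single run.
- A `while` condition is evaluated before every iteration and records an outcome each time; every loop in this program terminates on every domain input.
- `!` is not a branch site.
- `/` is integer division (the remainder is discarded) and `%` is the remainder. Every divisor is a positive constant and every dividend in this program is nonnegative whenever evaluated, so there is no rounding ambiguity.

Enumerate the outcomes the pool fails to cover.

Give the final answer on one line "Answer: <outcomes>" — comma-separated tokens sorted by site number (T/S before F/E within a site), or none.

input #1, a=3, w=2: events B2->E, B1->T, B4->E, B3->F, B6->S, B5->F, B7->F, B8->F, B9->F; outcomes B1=T, B2=E, B3=F, B4=E, B5=F, B6=S, B7=F, B8=F, B9=F
input #2, a=7, w=3: events B2->E, B1->T, B4->E, B3->T, B4->E, B3->T, B4->E, B3->T, B4->E, B3->T, B4->E, B3->T, B4->S, B3->F, ...; outcomes B1=T, B2=E, B3=T, B3=F, B4=S, B4=E, B5=T, B5=F, B6=S, B6=E, B7=T, B9=F
input #3, a=5, w=1: events B2->E, B1->F, B4->S, B3->F, B6->E, B5->T, B6->E, B5->T, B6->S, B5->F, B7->F, B8->F, B9->F; outcomes B1=F, B2=E, B3=F, B4=S, B5=T, B5=F, B6=S, B6=E, B7=F, B8=F, B9=F
input #4, a=6, w=1: events B2->E, B1->F, B4->S, B3->F, B6->E, B5->F, B7->F, B8->F, B9->F; outcomes B1=F, B2=E, B3=F, B4=S, B5=F, B6=E, B7=F, B8=F, B9=F
input #5, a=1, w=5: events B2->S, B1->T, B4->E, B3->F, B6->S, B5->F, B7->F, B8->T, B9->F; outcomes B1=T, B2=S, B3=F, B4=E, B5=F, B6=S, B7=F, B8=T, B9=F
input #6, a=5, w=2: events B2->E, B1->T, B4->E, B3->T, B4->E, B3->T, B4->E, B3->T, B4->E, B3->T, B4->E, B3->T, B4->S, B3->F, ...; outcomes B1=T, B2=E, B3=T, B3=F, B4=S, B4=E, B5=T, B5=F, B6=S, B6=E, B7=F, B8=F, B9=F
input #7, a=5, w=5: events B2->S, B1->T, B4->E, B3->T, B4->E, B3->T, B4->E, B3->T, B4->E, B3->T, B4->E, B3->T, B4->S, B3->F, ...; outcomes B1=T, B2=S, B3=T, B3=F, B4=S, B4=E, B5=T, B5=F, B6=S, B6=E, B7=F, B8=T, B9=F
union over the pool: B1=T, B1=F, B2=S, B2=E, B3=T, B3=F, B4=S, B4=E, B5=T, B5=F, B6=S, B6=E, B7=T, B7=F, B8=T, B8=F, B9=F
uncovered (1 of 18): B9=T

Answer: B9=T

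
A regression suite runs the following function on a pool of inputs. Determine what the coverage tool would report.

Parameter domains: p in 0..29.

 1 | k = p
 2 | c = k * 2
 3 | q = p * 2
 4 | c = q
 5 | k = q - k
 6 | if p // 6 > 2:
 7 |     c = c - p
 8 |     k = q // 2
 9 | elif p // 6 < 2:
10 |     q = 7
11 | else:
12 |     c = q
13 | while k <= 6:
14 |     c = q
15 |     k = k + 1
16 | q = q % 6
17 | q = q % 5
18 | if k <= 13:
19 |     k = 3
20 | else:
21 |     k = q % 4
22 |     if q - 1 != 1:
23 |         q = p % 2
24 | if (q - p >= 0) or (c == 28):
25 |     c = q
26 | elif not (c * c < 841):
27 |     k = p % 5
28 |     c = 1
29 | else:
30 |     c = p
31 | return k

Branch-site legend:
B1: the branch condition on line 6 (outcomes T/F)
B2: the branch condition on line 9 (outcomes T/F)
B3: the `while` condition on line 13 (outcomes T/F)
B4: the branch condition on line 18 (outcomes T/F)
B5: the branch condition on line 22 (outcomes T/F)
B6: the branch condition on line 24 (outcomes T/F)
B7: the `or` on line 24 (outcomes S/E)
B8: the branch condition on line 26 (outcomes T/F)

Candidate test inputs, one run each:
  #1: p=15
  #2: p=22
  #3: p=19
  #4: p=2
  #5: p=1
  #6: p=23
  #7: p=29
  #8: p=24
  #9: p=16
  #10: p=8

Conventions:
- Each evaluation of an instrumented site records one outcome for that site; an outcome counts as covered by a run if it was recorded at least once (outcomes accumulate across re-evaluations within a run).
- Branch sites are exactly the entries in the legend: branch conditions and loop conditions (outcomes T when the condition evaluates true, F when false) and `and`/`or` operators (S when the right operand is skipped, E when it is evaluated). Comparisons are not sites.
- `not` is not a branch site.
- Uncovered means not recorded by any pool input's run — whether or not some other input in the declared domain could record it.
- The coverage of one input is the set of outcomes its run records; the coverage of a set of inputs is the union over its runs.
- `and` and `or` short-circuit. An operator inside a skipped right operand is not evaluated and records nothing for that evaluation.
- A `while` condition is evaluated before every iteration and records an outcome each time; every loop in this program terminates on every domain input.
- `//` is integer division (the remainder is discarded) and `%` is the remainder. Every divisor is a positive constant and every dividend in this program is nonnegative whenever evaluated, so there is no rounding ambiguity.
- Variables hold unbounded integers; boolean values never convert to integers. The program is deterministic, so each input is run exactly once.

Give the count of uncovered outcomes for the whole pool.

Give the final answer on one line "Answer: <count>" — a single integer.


test 1 (p=15) hits B1=F, B2=F, B3=F, B4=F, B5=T, B6=F, B7=E, B8=T
test 2 (p=22) hits B1=T, B3=F, B4=F, B5=F, B6=F, B7=E, B8=F
test 3 (p=19) hits B1=T, B3=F, B4=F, B5=F, B6=F, B7=E, B8=F
test 4 (p=2) hits B1=F, B2=T, B3=T, B3=F, B4=T, B6=F, B7=E, B8=F
test 5 (p=1) hits B1=F, B2=T, B3=T, B3=F, B4=T, B6=T, B7=S
test 6 (p=23) hits B1=T, B3=F, B4=F, B5=T, B6=F, B7=E, B8=F
test 7 (p=29) hits B1=T, B3=F, B4=F, B5=T, B6=F, B7=E, B8=T
test 8 (p=24) hits B1=T, B3=F, B4=F, B5=T, B6=F, B7=E, B8=F
test 9 (p=16) hits B1=F, B2=F, B3=F, B4=F, B5=F, B6=F, B7=E, B8=T
test 10 (p=8) hits B1=F, B2=T, B3=F, B4=T, B6=F, B7=E, B8=F
union over the pool: B1=T, B1=F, B2=T, B2=F, B3=T, B3=F, B4=T, B4=F, B5=T, B5=F, B6=T, B6=F, B7=S, B7=E, B8=T, B8=F
uncovered (0 of 16): none
Answer: 0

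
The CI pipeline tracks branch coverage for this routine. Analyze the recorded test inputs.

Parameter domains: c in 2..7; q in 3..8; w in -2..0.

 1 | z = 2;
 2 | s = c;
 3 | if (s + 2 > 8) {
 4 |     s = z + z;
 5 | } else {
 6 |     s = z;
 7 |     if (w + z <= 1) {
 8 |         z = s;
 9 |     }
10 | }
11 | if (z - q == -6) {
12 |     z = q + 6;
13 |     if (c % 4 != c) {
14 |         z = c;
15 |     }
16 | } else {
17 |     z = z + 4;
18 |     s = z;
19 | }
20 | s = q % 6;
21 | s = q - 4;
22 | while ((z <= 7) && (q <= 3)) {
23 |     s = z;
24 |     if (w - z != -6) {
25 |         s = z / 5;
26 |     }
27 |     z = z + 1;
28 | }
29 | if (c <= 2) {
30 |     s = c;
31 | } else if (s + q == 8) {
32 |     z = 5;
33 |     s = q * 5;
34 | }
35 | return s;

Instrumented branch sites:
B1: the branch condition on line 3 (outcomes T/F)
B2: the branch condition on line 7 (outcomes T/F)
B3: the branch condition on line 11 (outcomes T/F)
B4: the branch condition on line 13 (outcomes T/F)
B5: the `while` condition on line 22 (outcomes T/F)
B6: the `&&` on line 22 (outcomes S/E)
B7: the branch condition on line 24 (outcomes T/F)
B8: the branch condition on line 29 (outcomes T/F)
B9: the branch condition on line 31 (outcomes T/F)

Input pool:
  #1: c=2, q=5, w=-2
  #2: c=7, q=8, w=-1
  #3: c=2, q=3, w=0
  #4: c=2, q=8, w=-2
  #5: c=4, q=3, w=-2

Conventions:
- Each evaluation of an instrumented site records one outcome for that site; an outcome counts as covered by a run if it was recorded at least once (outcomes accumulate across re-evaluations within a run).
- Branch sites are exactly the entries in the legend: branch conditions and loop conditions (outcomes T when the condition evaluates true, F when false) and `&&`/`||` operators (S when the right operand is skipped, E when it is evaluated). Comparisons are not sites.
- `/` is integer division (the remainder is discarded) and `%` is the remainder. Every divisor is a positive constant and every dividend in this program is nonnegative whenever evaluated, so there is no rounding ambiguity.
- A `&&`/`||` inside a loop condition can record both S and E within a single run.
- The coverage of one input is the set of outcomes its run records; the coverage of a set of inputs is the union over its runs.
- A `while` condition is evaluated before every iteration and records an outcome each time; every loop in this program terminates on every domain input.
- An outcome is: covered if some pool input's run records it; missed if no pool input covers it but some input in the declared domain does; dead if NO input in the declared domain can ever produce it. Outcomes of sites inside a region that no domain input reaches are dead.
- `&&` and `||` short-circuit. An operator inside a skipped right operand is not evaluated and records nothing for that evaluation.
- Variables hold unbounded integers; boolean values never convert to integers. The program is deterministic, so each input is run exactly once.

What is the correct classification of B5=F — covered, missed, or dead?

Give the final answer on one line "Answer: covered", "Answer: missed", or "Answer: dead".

B5=F is recorded by pool input(s) 1, 2, 3, 4, 5 -> covered

Answer: covered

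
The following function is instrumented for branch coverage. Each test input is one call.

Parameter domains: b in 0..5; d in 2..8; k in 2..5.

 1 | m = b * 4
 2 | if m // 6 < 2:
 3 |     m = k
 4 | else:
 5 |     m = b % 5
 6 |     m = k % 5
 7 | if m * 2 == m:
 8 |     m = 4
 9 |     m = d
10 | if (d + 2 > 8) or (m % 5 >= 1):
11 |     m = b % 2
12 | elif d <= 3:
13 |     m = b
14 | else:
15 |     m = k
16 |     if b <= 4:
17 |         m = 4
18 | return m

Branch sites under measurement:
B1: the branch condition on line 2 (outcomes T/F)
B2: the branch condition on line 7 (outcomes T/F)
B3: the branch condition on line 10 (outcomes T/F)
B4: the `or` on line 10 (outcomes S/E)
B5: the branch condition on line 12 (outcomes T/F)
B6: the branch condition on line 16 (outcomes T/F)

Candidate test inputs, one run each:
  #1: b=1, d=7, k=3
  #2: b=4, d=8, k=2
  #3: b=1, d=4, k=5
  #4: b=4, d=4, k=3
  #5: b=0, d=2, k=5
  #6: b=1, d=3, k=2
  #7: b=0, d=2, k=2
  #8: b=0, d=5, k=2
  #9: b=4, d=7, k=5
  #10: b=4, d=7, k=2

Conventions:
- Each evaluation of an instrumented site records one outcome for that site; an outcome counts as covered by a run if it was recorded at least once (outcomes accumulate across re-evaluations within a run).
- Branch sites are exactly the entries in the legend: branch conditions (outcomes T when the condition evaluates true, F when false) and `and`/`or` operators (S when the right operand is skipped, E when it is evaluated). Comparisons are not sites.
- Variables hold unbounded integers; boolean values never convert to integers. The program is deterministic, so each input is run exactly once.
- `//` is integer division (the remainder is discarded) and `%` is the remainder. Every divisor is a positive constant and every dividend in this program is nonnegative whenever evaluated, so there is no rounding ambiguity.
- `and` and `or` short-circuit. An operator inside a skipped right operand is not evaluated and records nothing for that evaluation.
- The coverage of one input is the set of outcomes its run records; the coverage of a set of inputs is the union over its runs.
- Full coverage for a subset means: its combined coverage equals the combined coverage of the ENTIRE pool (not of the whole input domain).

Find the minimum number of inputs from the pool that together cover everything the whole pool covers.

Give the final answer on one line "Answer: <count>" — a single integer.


input #1 (b=1, d=7, k=3): events B1->T, B2->F, B4->S, B3->T; covers B1=T, B2=F, B3=T, B4=S
input #2 (b=4, d=8, k=2): events B1->F, B2->F, B4->S, B3->T; covers B1=F, B2=F, B3=T, B4=S
input #3 (b=1, d=4, k=5): events B1->T, B2->F, B4->E, B3->F, B5->F, B6->T; covers B1=T, B2=F, B3=F, B4=E, B5=F, B6=T
input #4 (b=4, d=4, k=3): events B1->F, B2->F, B4->E, B3->T; covers B1=F, B2=F, B3=T, B4=E
input #5 (b=0, d=2, k=5): events B1->T, B2->F, B4->E, B3->F, B5->T; covers B1=T, B2=F, B3=F, B4=E, B5=T
input #6 (b=1, d=3, k=2): events B1->T, B2->F, B4->E, B3->T; covers B1=T, B2=F, B3=T, B4=E
input #7 (b=0, d=2, k=2): events B1->T, B2->F, B4->E, B3->T; covers B1=T, B2=F, B3=T, B4=E
input #8 (b=0, d=5, k=2): events B1->T, B2->F, B4->E, B3->T; covers B1=T, B2=F, B3=T, B4=E
input #9 (b=4, d=7, k=5): events B1->F, B2->T, B4->S, B3->T; covers B1=F, B2=T, B3=T, B4=S
input #10 (b=4, d=7, k=2): events B1->F, B2->F, B4->S, B3->T; covers B1=F, B2=F, B3=T, B4=S
together the pool reaches 11 outcomes: B1=T, B1=F, B2=T, B2=F, B3=T, B3=F, B4=S, B4=E, B5=T, B5=F, B6=T
checked all size-1 subsets: none covers 11 outcomes (max 6/11)
checked all size-2 subsets: none covers 11 outcomes (max 10/11)
at size 3, {3, 5, 9} reaches all 11 outcomes; every lexicographically earlier size-3 subset fails
Answer: 3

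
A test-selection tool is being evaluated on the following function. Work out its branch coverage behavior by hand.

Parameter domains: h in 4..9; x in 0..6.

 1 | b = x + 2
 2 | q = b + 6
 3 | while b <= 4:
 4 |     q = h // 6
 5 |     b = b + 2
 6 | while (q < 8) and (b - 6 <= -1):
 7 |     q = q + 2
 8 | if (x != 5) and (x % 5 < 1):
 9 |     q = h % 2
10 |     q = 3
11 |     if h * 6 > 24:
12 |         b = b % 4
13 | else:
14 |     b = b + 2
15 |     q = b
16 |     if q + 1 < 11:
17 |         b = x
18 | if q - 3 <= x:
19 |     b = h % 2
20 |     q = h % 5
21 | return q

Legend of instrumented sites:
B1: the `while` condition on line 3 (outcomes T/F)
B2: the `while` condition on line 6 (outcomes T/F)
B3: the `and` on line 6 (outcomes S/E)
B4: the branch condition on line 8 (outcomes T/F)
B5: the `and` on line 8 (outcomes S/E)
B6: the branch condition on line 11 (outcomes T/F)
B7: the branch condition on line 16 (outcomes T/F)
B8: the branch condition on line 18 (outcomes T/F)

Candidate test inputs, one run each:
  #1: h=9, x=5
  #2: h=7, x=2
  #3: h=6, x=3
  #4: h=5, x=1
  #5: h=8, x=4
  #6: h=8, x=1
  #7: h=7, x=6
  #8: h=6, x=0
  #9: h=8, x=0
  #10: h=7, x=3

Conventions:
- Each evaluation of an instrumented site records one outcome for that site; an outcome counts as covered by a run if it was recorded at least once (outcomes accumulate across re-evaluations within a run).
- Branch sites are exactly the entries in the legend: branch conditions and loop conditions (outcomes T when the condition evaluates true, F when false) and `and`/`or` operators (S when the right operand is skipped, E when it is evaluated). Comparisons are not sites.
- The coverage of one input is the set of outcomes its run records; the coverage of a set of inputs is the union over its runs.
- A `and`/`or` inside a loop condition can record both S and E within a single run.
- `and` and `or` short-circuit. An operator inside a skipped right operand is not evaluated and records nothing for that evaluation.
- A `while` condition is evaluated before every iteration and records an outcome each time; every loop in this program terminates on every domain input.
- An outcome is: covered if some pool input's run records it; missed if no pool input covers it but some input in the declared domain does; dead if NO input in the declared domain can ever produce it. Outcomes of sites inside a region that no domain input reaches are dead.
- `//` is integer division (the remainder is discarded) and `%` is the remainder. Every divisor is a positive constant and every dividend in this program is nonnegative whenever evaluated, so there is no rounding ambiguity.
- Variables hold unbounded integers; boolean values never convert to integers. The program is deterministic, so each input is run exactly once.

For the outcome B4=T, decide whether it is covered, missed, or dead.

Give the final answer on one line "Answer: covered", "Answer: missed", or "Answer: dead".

B4=T is recorded by pool input(s) 8, 9 -> covered

Answer: covered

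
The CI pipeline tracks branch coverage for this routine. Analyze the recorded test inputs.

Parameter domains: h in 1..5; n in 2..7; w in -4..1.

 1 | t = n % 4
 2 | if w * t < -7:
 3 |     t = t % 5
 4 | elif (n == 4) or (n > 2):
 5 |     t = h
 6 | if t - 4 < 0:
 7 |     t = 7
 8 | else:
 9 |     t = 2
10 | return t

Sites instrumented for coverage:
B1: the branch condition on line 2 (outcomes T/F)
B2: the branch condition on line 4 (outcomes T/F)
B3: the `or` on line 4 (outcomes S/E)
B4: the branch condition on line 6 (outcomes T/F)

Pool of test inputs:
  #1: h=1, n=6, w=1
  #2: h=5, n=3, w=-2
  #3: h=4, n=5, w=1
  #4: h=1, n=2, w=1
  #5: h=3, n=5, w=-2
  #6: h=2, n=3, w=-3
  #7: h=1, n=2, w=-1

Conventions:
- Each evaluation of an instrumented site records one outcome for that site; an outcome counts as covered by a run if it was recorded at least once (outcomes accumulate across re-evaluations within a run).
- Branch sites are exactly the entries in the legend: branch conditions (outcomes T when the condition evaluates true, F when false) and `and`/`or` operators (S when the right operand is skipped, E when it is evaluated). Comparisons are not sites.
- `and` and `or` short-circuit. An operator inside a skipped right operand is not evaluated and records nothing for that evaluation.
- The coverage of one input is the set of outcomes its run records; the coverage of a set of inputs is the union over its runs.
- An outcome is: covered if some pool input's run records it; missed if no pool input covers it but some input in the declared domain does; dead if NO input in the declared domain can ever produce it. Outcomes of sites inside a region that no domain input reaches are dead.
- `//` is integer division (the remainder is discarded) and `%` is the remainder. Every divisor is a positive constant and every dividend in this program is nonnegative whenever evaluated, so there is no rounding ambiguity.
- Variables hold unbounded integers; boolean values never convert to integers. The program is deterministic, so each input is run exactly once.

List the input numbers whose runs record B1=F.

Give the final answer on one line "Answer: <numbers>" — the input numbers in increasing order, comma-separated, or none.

input #1 (h=1, n=6, w=1): records B1=F
input #2 (h=5, n=3, w=-2): records B1=F
input #3 (h=4, n=5, w=1): records B1=F
input #4 (h=1, n=2, w=1): records B1=F
input #5 (h=3, n=5, w=-2): records B1=F
input #6 (h=2, n=3, w=-3): does not record B1=F
input #7 (h=1, n=2, w=-1): records B1=F

Answer: 1, 2, 3, 4, 5, 7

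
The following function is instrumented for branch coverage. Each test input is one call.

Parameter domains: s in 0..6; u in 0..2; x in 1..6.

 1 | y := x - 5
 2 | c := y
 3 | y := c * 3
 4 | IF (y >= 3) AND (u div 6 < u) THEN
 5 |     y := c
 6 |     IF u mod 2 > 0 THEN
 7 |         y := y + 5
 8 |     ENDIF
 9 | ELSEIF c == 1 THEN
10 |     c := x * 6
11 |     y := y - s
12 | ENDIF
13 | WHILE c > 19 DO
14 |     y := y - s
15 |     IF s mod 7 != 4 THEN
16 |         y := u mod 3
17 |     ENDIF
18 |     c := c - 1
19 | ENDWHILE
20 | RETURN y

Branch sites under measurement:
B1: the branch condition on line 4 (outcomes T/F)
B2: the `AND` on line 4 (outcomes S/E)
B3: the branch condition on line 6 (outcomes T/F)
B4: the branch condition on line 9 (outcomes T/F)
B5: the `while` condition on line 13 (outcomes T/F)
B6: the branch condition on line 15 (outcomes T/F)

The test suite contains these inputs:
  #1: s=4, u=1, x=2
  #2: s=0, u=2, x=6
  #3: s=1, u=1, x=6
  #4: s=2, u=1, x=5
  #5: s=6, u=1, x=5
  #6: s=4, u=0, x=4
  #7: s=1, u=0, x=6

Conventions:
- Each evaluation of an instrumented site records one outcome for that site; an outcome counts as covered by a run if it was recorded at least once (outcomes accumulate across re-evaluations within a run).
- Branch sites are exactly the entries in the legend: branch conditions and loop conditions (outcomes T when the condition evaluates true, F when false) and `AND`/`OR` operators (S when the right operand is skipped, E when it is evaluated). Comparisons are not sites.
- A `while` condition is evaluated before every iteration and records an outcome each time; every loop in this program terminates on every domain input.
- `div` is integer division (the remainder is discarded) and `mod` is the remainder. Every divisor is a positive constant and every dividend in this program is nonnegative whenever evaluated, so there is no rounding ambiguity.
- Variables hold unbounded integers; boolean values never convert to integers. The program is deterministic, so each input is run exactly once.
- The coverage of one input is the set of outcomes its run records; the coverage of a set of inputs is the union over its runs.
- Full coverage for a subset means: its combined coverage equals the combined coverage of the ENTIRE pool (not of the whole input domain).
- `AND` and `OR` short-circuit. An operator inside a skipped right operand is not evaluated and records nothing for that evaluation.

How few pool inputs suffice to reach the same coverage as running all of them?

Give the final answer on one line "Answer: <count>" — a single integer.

test 1 (s=4, u=1, x=2) hits B1=F, B2=S, B4=F, B5=F
test 2 (s=0, u=2, x=6) hits B1=T, B2=E, B3=F, B5=F
test 3 (s=1, u=1, x=6) hits B1=T, B2=E, B3=T, B5=F
test 4 (s=2, u=1, x=5) hits B1=F, B2=S, B4=F, B5=F
test 5 (s=6, u=1, x=5) hits B1=F, B2=S, B4=F, B5=F
test 6 (s=4, u=0, x=4) hits B1=F, B2=S, B4=F, B5=F
test 7 (s=1, u=0, x=6) hits B1=F, B2=E, B4=T, B5=T, B5=F, B6=T
pool-wide coverage (11 outcomes): B1=T, B1=F, B2=S, B2=E, B3=T, B3=F, B4=T, B4=F, B5=T, B5=F, B6=T
every size-1 subset falls short of the 11 outcomes (best: 6/11)
every size-2 subset falls short of the 11 outcomes (best: 8/11)
every size-3 subset falls short of the 11 outcomes (best: 10/11)
at size 4, {1, 2, 3, 7} reaches all 11 outcomes; every lexicographically earlier size-4 subset fails

Answer: 4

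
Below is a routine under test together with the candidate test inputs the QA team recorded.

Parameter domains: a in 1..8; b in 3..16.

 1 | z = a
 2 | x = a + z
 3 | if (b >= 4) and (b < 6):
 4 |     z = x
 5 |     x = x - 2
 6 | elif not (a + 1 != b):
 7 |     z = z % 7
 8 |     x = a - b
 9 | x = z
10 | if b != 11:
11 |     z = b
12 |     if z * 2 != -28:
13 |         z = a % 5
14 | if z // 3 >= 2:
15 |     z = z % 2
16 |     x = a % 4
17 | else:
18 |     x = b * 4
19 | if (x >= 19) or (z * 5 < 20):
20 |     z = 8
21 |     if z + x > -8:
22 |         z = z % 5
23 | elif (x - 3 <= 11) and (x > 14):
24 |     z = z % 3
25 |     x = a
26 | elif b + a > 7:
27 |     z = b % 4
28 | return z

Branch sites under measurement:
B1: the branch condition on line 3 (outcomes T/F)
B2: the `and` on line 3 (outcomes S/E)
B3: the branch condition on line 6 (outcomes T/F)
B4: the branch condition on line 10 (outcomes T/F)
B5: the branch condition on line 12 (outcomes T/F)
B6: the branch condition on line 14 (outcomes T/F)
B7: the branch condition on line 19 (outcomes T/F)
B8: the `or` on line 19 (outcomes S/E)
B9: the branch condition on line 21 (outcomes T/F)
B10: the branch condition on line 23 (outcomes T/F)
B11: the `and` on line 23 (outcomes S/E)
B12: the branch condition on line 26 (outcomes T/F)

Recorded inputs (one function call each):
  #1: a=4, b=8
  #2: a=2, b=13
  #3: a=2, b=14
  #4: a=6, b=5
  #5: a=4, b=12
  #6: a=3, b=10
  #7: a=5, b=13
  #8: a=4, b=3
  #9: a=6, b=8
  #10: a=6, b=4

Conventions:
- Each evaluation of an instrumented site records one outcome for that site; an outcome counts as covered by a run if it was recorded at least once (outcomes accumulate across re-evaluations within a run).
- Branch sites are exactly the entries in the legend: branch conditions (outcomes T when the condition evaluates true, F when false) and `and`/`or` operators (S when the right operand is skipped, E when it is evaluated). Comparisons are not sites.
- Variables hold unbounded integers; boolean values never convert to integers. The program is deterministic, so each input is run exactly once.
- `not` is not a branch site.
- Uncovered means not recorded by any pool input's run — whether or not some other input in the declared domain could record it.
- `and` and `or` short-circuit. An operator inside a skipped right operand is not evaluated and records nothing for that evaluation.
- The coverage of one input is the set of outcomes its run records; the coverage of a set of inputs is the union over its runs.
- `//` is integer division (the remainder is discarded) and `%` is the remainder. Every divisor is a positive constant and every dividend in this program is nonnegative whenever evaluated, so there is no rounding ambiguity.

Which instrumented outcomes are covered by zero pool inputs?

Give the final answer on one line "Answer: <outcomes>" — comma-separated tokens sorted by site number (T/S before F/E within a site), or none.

test 1 (a=4, b=8) hits B1=F, B2=E, B3=F, B4=T, B5=T, B6=F, B7=T, B8=S, B9=T
test 2 (a=2, b=13) hits B1=F, B2=E, B3=F, B4=T, B5=T, B6=F, B7=T, B8=S, B9=T
test 3 (a=2, b=14) hits B1=F, B2=E, B3=F, B4=T, B5=T, B6=F, B7=T, B8=S, B9=T
test 4 (a=6, b=5) hits B1=T, B2=E, B4=T, B5=T, B6=F, B7=T, B8=S, B9=T
test 5 (a=4, b=12) hits B1=F, B2=E, B3=F, B4=T, B5=T, B6=F, B7=T, B8=S, B9=T
test 6 (a=3, b=10) hits B1=F, B2=E, B3=F, B4=T, B5=T, B6=F, B7=T, B8=S, B9=T
test 7 (a=5, b=13) hits B1=F, B2=E, B3=F, B4=T, B5=T, B6=F, B7=T, B8=S, B9=T
test 8 (a=4, b=3) hits B1=F, B2=S, B3=F, B4=T, B5=T, B6=F, B7=F, B8=E, B10=F, B11=E, B12=F
test 9 (a=6, b=8) hits B1=F, B2=E, B3=F, B4=T, B5=T, B6=F, B7=T, B8=S, B9=T
test 10 (a=6, b=4) hits B1=T, B2=E, B4=T, B5=T, B6=F, B7=T, B8=E, B9=T
union over the pool: B1=T, B1=F, B2=S, B2=E, B3=F, B4=T, B5=T, B6=F, B7=T, B7=F, B8=S, B8=E, B9=T, B10=F, B11=E, B12=F
uncovered (8 of 24): B3=T, B4=F, B5=F, B6=T, B9=F, B10=T, B11=S, B12=T

Answer: B3=T, B4=F, B5=F, B6=T, B9=F, B10=T, B11=S, B12=T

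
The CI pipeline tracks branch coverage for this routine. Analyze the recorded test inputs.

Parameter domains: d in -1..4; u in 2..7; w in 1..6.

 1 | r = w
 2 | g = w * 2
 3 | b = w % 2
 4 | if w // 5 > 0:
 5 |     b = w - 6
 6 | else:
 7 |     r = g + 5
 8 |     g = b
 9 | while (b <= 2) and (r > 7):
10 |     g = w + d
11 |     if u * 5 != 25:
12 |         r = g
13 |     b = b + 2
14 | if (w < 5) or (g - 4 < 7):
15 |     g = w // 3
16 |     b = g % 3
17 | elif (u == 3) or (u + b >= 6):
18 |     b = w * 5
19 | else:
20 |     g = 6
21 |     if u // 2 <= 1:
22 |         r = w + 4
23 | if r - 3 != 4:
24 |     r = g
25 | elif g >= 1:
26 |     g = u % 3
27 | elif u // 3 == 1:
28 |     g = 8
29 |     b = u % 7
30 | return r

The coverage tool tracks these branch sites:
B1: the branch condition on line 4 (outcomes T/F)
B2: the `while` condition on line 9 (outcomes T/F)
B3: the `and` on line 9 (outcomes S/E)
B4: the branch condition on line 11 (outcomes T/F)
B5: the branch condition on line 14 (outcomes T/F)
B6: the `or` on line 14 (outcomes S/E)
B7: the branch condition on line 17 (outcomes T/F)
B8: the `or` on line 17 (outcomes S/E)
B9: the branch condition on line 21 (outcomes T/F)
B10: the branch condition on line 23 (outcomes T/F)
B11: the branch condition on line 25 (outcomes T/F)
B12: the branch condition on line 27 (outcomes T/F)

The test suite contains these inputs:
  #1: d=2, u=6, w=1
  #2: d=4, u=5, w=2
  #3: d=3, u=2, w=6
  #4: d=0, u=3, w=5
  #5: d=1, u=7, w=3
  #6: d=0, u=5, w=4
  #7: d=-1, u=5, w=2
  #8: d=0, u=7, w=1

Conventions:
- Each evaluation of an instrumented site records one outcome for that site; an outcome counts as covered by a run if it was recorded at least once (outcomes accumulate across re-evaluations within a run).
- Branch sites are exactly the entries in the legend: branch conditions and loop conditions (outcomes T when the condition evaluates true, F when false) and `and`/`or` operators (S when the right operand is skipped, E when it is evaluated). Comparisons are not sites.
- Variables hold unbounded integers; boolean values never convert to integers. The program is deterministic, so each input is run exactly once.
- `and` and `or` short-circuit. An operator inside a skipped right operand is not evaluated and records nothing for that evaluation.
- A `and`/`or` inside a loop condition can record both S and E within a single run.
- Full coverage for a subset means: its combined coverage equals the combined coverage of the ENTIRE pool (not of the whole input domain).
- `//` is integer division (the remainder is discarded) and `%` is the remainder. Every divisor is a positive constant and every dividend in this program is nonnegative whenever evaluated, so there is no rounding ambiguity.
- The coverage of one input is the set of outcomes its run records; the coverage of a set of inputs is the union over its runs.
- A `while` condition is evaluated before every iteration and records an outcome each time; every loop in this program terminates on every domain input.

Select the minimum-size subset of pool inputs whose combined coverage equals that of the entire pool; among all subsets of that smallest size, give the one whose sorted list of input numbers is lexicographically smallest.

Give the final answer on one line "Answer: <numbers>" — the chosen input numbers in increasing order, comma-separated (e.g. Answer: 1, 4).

#1 (d=2, u=6, w=1) -> B1->F, B3->E, B2->F, B6->S, B5->T, B10->F, B11->F, B12->F; covered: B1=F, B2=F, B3=E, B5=T, B6=S, B10=F, B11=F, B12=F
#2 (d=4, u=5, w=2) -> B1->F, B3->E, B2->T, B4->F, B3->E, B2->T, B4->F, B3->S, B2->F, B6->S, B5->T, B10->T; covered: B1=F, B2=T, B2=F, B3=S, B3=E, B4=F, B5=T, B6=S, B10=T
#3 (d=3, u=2, w=6) -> B1->T, B3->E, B2->F, B6->E, B5->F, B8->E, B7->F, B9->T, B10->T; covered: B1=T, B2=F, B3=E, B5=F, B6=E, B7=F, B8=E, B9=T, B10=T
#4 (d=0, u=3, w=5) -> B1->T, B3->E, B2->F, B6->E, B5->T, B10->T; covered: B1=T, B2=F, B3=E, B5=T, B6=E, B10=T
#5 (d=1, u=7, w=3) -> B1->F, B3->E, B2->T, B4->T, B3->S, B2->F, B6->S, B5->T, B10->T; covered: B1=F, B2=T, B2=F, B3=S, B3=E, B4=T, B5=T, B6=S, B10=T
#6 (d=0, u=5, w=4) -> B1->F, B3->E, B2->T, B4->F, B3->E, B2->T, B4->F, B3->S, B2->F, B6->S, B5->T, B10->T; covered: B1=F, B2=T, B2=F, B3=S, B3=E, B4=F, B5=T, B6=S, B10=T
#7 (d=-1, u=5, w=2) -> B1->F, B3->E, B2->T, B4->F, B3->E, B2->T, B4->F, B3->S, B2->F, B6->S, B5->T, B10->T; covered: B1=F, B2=T, B2=F, B3=S, B3=E, B4=F, B5=T, B6=S, B10=T
#8 (d=0, u=7, w=1) -> B1->F, B3->E, B2->F, B6->S, B5->T, B10->F, B11->F, B12->F; covered: B1=F, B2=F, B3=E, B5=T, B6=S, B10=F, B11=F, B12=F
pool-wide coverage (19 outcomes): B1=T, B1=F, B2=T, B2=F, B3=S, B3=E, B4=T, B4=F, B5=T, B5=F, B6=S, B6=E, B7=F, B8=E, B9=T, B10=T, B10=F, B11=F, B12=F
every size-1 subset falls short of the 19 outcomes (best: 9/19)
every size-2 subset falls short of the 19 outcomes (best: 15/19)
every size-3 subset falls short of the 19 outcomes (best: 18/19)
inputs {1, 2, 3, 5} (size 4) cover everything; no size-4 subset with a lexicographically smaller index list covers all 19

Answer: 1, 2, 3, 5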